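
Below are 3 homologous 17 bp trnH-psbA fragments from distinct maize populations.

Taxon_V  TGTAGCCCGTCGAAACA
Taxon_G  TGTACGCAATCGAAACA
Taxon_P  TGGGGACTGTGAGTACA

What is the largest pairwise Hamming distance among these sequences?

10

Pairwise Hamming distances:
  Taxon_V vs Taxon_G: 4
  Taxon_V vs Taxon_P: 8
  Taxon_G vs Taxon_P: 10
The largest is 10, between Taxon_G and Taxon_P.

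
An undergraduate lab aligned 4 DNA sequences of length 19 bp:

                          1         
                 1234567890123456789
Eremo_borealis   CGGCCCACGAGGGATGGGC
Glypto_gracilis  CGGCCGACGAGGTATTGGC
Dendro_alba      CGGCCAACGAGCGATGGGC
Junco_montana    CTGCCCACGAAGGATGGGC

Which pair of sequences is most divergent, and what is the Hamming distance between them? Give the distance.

Pairwise Hamming distances:
  Eremo_borealis vs Glypto_gracilis: 3
  Eremo_borealis vs Dendro_alba: 2
  Eremo_borealis vs Junco_montana: 2
  Glypto_gracilis vs Dendro_alba: 4
  Glypto_gracilis vs Junco_montana: 5
  Dendro_alba vs Junco_montana: 4
The largest is 5, between Glypto_gracilis and Junco_montana.

5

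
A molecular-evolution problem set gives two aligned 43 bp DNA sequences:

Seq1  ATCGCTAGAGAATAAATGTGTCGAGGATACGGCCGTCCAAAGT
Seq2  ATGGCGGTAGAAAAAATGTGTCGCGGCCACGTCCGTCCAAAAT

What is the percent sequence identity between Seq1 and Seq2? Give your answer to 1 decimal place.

76.7%

Differing sites — 3:C/G; 6:T/G; 7:A/G; 8:G/T; 13:T/A; 24:A/C; 27:A/C; 28:T/C; 32:G/T; 42:G/A.
33 of the 43 sites match, so the percent identity is 33/43 × 100 = 76.7%.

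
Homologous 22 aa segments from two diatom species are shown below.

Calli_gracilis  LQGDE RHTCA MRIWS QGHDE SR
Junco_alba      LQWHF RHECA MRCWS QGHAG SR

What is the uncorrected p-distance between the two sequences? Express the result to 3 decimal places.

The sequences differ at positions 3 (G/W), 4 (D/H), 5 (E/F), 8 (T/E), 13 (I/C), 19 (D/A), 20 (E/G).
There are 7 differences over 22 sites, so p = 7/22 = 0.318.

0.318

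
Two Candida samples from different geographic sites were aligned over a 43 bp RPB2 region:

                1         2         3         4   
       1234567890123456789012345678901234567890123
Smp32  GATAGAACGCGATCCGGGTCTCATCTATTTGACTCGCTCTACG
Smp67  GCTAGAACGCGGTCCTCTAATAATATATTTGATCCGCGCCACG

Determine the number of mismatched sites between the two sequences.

13

The sequences differ at positions 2 (A/C), 12 (A/G), 16 (G/T), 17 (G/C), 18 (G/T), 19 (T/A), 20 (C/A), 22 (C/A), 25 (C/A), 33 (C/T), 34 (T/C), 38 (T/G), 40 (T/C).
That gives 13 mismatches out of 43 aligned sites, so the Hamming distance is 13.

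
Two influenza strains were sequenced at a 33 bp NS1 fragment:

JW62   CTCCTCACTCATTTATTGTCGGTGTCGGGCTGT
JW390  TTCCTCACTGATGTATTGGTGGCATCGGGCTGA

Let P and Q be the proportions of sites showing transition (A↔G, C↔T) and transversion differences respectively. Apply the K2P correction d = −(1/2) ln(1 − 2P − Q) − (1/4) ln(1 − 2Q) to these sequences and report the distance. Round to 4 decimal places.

0.2954

The sequences differ at positions 1 (C/T, transition), 10 (C/G, transversion), 13 (T/G, transversion), 19 (T/G, transversion), 20 (C/T, transition), 23 (T/C, transition), 24 (G/A, transition), 33 (T/A, transversion).
Of the 8 differences, 4 transitions and 4 transversions over 33 sites: P = 4/33 = 0.121212, Q = 4/33 = 0.121212.
d = −0.5·ln(0.636364) − 0.25·ln(0.757576) = −0.5·(-0.451985) − 0.25·(-0.277631) = 0.2954.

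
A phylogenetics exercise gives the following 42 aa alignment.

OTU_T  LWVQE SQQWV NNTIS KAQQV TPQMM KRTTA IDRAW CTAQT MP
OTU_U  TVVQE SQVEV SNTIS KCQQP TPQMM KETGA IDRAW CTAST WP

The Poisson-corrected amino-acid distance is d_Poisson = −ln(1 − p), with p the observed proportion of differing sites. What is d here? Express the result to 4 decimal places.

Mismatches occur at site 1 (L→T), site 2 (W→V), site 8 (Q→V), site 9 (W→E), site 11 (N→S), site 17 (A→C), site 20 (V→P), site 27 (R→E), site 29 (T→G), site 39 (Q→S), site 41 (M→W).
p = 11/42 = 0.261905.
d = −ln(1 − 0.261905) = −ln(0.738095) = 0.3037.

0.3037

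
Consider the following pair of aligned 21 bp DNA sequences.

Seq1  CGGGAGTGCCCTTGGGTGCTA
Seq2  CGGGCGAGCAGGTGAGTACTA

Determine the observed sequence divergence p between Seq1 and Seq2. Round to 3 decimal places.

0.333

Differing sites — 5:A/C; 7:T/A; 10:C/A; 11:C/G; 12:T/G; 15:G/A; 18:G/A.
There are 7 differences over 21 sites, so p = 7/21 = 0.333.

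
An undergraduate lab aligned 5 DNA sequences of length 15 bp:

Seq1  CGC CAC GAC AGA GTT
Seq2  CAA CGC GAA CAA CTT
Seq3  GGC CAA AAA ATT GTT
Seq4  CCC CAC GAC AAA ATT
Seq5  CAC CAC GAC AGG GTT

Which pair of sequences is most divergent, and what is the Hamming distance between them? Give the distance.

Pairwise Hamming distances:
  Seq1 vs Seq2: 7
  Seq1 vs Seq3: 6
  Seq1 vs Seq4: 3
  Seq1 vs Seq5: 2
  Seq2 vs Seq3: 10
  Seq2 vs Seq4: 6
  Seq2 vs Seq5: 7
  Seq3 vs Seq4: 8
  Seq3 vs Seq5: 7
  Seq4 vs Seq5: 4
The largest is 10, between Seq2 and Seq3.

10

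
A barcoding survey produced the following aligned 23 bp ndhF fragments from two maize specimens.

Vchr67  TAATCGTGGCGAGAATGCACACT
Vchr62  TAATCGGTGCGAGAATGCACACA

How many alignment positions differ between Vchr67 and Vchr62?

3

Differing sites — 7:T/G; 8:G/T; 23:T/A.
That gives 3 mismatches out of 23 aligned sites, so the Hamming distance is 3.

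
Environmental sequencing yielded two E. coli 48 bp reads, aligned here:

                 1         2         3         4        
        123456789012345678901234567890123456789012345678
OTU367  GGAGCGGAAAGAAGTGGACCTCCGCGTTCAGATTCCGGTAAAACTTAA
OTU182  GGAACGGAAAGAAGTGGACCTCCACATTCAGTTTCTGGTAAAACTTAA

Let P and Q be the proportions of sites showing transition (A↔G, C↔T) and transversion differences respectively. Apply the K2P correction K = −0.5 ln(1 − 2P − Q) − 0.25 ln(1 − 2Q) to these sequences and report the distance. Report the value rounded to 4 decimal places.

Differing sites — 4:G/A (Ti); 24:G/A (Ti); 26:G/A (Ti); 32:A/T (Tv); 36:C/T (Ti).
Of the 5 differences, 4 transitions and 1 transversion over 48 sites: P = 4/48 = 0.083333, Q = 1/48 = 0.020833.
d = −0.5·ln(0.812501) − 0.25·ln(0.958334) = −0.5·(-0.207638) − 0.25·(-0.042559) = 0.1145.

0.1145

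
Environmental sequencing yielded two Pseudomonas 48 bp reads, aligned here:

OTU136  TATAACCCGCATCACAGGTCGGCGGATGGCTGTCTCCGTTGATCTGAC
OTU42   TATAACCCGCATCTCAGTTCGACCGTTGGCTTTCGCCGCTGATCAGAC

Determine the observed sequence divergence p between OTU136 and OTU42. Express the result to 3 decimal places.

0.188

Mismatches occur at site 14 (A↔T), site 18 (G↔T), site 22 (G↔A), site 24 (G↔C), site 26 (A↔T), site 32 (G↔T), site 35 (T↔G), site 39 (T↔C), site 45 (T↔A).
There are 9 differences over 48 sites, so p = 9/48 = 0.188.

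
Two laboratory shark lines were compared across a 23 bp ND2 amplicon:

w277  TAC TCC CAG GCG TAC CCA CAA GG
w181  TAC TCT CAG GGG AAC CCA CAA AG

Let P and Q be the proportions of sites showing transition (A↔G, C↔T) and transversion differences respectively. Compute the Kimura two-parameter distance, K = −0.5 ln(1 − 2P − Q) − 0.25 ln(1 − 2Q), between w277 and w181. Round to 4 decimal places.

0.1989

Differing sites — 6:C/T (Ti); 11:C/G (Tv); 13:T/A (Tv); 22:G/A (Ti).
Of the 4 differences, 2 transitions and 2 transversions over 23 sites: P = 2/23 = 0.086957, Q = 2/23 = 0.086957.
d = −0.5·ln(0.739129) − 0.25·ln(0.826086) = −0.5·(-0.302283) − 0.25·(-0.191056) = 0.1989.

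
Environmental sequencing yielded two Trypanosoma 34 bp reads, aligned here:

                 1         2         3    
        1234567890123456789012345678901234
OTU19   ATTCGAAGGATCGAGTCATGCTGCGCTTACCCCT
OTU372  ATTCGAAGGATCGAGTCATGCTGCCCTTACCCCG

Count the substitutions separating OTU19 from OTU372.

The sequences differ at positions 25 (G/C), 34 (T/G).
That gives 2 mismatches out of 34 aligned sites, so the Hamming distance is 2.

2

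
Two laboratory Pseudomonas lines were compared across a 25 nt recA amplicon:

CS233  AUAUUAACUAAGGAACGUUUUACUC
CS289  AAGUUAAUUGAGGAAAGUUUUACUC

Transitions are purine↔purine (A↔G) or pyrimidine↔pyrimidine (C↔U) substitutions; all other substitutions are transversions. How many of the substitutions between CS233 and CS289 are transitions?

3

Mismatches occur at site 2 (U↔A, transversion), site 3 (A↔G, transition), site 8 (C↔U, transition), site 10 (A↔G, transition), site 16 (C↔A, transversion).
Of the 5 differences, 3 transitions and 2 transversions, so the answer is 3.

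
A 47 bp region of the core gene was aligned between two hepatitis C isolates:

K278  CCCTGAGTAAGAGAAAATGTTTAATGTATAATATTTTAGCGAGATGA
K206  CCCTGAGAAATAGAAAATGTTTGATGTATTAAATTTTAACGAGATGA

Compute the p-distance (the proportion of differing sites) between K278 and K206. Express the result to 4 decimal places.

0.1277

The sequences differ at positions 8 (T/A), 11 (G/T), 23 (A/G), 30 (A/T), 32 (T/A), 39 (G/A).
There are 6 differences over 47 sites, so p = 6/47 = 0.1277.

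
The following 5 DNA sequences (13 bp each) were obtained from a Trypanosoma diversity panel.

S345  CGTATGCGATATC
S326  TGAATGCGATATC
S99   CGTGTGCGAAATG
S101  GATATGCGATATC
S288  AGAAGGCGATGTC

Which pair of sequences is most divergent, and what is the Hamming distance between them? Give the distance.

Pairwise Hamming distances:
  S345 vs S326: 2
  S345 vs S99: 3
  S345 vs S101: 2
  S345 vs S288: 4
  S326 vs S99: 5
  S326 vs S101: 3
  S326 vs S288: 3
  S99 vs S101: 5
  S99 vs S288: 7
  S101 vs S288: 5
The largest is 7, between S99 and S288.

7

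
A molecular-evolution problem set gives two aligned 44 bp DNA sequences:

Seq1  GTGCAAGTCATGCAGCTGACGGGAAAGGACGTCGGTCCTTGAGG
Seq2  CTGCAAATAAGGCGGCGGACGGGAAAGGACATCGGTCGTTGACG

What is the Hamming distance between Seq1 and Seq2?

9

The sequences differ at positions 1 (G/C), 7 (G/A), 9 (C/A), 11 (T/G), 14 (A/G), 17 (T/G), 31 (G/A), 38 (C/G), 43 (G/C).
That gives 9 mismatches out of 44 aligned sites, so the Hamming distance is 9.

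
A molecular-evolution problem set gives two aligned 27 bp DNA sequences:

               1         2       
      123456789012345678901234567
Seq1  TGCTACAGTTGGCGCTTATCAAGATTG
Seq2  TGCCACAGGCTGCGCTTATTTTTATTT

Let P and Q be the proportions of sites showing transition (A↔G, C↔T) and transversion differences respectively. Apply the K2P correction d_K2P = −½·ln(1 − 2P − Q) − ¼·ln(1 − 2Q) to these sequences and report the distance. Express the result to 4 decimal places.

Differing sites — 4:T/C (Ti); 9:T/G (Tv); 10:T/C (Ti); 11:G/T (Tv); 20:C/T (Ti); 21:A/T (Tv); 22:A/T (Tv); 23:G/T (Tv); 27:G/T (Tv).
Of the 9 differences, 3 transitions and 6 transversions over 27 sites: P = 3/27 = 0.111111, Q = 6/27 = 0.222222.
d = −0.5·ln(0.555556) − 0.25·ln(0.555556) = −0.5·(-0.587786) − 0.25·(-0.587786) = 0.4408.

0.4408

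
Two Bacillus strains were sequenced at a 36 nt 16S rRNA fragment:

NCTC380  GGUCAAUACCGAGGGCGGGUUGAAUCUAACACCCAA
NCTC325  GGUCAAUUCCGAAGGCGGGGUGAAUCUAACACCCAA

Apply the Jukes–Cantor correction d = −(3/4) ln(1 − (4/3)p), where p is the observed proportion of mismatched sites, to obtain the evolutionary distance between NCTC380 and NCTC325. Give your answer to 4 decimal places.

Mismatches occur at site 8 (A↔U), site 13 (G↔A), site 20 (U↔G).
p = 3/36 = 0.083333.
d = −0.75 · ln(1 − (4/3)·0.083333) = −0.75 · ln(0.888889) = −0.75 · (-0.117783) = 0.0883.

0.0883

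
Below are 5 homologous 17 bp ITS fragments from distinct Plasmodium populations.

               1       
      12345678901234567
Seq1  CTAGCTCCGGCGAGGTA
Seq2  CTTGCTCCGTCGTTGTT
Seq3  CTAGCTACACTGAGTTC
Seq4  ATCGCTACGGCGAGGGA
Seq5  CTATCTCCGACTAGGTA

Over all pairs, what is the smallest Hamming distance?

Pairwise Hamming distances:
  Seq1 vs Seq2: 5
  Seq1 vs Seq3: 6
  Seq1 vs Seq4: 4
  Seq1 vs Seq5: 3
  Seq2 vs Seq3: 9
  Seq2 vs Seq4: 8
  Seq2 vs Seq5: 7
  Seq3 vs Seq4: 8
  Seq3 vs Seq5: 8
  Seq4 vs Seq5: 7
The smallest is 3, between Seq1 and Seq5.

3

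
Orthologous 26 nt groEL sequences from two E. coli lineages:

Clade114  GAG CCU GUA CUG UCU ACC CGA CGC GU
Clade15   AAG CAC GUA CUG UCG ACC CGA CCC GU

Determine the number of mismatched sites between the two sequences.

5

The sequences differ at positions 1 (G/A), 5 (C/A), 6 (U/C), 15 (U/G), 23 (G/C).
That gives 5 mismatches out of 26 aligned sites, so the Hamming distance is 5.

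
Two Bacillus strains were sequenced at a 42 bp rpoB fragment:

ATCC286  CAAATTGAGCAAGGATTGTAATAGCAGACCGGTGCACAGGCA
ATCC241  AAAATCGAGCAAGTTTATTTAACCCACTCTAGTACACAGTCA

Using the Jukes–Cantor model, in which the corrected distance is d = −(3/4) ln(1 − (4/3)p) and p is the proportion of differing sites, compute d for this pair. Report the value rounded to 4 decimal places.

0.5319

Differing sites — 1:C/A; 6:T/C; 14:G/T; 15:A/T; 17:T/A; 18:G/T; 20:A/T; 22:T/A; 23:A/C; 24:G/C; 27:G/C; 28:A/T; 30:C/T; 31:G/A; 34:G/A; 40:G/T.
p = 16/42 = 0.380952.
d = −0.75 · ln(1 − (4/3)·0.380952) = −0.75 · ln(0.492064) = −0.75 · (-0.709146) = 0.5319.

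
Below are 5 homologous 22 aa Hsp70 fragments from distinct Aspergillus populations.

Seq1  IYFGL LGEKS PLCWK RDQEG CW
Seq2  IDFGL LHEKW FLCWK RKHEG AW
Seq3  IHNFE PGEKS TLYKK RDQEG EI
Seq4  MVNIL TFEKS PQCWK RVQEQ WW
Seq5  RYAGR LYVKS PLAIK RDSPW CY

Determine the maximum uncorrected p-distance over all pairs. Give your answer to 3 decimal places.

0.773

Pairwise Hamming distances:
  Seq1 vs Seq2: 7
  Seq1 vs Seq3: 10
  Seq1 vs Seq4: 10
  Seq1 vs Seq5: 11
  Seq2 vs Seq3: 14
  Seq2 vs Seq4: 13
  Seq2 vs Seq5: 16
  Seq3 vs Seq4: 14
  Seq3 vs Seq5: 16
  Seq4 vs Seq5: 17
The largest is 17 mismatches, between Seq4 and Seq5; p = 17/22 = 0.773.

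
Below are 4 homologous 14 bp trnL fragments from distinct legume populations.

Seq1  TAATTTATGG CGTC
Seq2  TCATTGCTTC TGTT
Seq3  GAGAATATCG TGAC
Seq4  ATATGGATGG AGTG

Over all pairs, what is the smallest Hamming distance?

6

Pairwise Hamming distances:
  Seq1 vs Seq2: 7
  Seq1 vs Seq3: 7
  Seq1 vs Seq4: 6
  Seq2 vs Seq3: 11
  Seq2 vs Seq4: 8
  Seq3 vs Seq4: 10
The smallest is 6, between Seq1 and Seq4.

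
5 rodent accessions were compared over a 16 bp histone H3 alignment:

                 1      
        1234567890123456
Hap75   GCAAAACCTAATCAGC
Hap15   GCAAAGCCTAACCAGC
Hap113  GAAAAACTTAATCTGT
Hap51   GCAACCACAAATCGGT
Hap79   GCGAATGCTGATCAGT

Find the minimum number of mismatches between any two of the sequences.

2

Pairwise Hamming distances:
  Hap75 vs Hap15: 2
  Hap75 vs Hap113: 4
  Hap75 vs Hap51: 6
  Hap75 vs Hap79: 5
  Hap15 vs Hap113: 6
  Hap15 vs Hap51: 7
  Hap15 vs Hap79: 6
  Hap113 vs Hap51: 7
  Hap113 vs Hap79: 7
  Hap51 vs Hap79: 7
The smallest is 2, between Hap75 and Hap15.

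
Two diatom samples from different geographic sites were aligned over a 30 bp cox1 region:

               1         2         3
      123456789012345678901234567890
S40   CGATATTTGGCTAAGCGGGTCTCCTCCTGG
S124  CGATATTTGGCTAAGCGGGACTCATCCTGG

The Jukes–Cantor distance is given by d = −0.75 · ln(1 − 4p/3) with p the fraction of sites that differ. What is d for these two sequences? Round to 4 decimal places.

0.0698

Mismatches occur at site 20 (T/A), site 24 (C/A).
p = 2/30 = 0.066667.
d = −0.75 · ln(1 − (4/3)·0.066667) = −0.75 · ln(0.911111) = −0.75 · (-0.093091) = 0.0698.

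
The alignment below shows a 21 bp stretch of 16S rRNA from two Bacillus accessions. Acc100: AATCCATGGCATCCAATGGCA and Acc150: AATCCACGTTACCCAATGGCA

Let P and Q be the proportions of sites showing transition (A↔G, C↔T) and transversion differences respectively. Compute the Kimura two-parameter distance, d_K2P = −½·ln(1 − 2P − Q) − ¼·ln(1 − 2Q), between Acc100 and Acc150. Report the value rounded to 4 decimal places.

Mismatches occur at site 7 (T→C, transition), site 9 (G→T, transversion), site 10 (C→T, transition), site 12 (T→C, transition).
Of the 4 differences, 3 transitions and 1 transversion over 21 sites: P = 3/21 = 0.142857, Q = 1/21 = 0.047619.
d = −0.5·ln(0.666667) − 0.25·ln(0.904762) = −0.5·(-0.405465) − 0.25·(-0.100083) = 0.2278.

0.2278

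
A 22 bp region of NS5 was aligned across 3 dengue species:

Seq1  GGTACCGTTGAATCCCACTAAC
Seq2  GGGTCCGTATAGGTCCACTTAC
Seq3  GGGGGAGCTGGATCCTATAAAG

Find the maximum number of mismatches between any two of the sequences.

15

Pairwise Hamming distances:
  Seq1 vs Seq2: 8
  Seq1 vs Seq3: 10
  Seq2 vs Seq3: 15
The largest is 15, between Seq2 and Seq3.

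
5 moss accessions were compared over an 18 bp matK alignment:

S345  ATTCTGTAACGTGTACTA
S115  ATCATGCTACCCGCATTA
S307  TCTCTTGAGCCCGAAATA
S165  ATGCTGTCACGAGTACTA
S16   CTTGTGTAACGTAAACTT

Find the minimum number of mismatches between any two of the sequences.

Pairwise Hamming distances:
  S345 vs S115: 8
  S345 vs S307: 9
  S345 vs S165: 3
  S345 vs S16: 5
  S115 vs S307: 10
  S115 vs S165: 8
  S115 vs S16: 11
  S307 vs S165: 11
  S307 vs S16: 11
  S165 vs S16: 8
The smallest is 3, between S345 and S165.

3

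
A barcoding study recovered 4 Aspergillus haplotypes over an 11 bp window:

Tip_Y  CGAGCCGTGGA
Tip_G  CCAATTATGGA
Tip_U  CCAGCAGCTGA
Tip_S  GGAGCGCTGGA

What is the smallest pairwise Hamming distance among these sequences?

3

Pairwise Hamming distances:
  Tip_Y vs Tip_G: 5
  Tip_Y vs Tip_U: 4
  Tip_Y vs Tip_S: 3
  Tip_G vs Tip_U: 6
  Tip_G vs Tip_S: 6
  Tip_U vs Tip_S: 6
The smallest is 3, between Tip_Y and Tip_S.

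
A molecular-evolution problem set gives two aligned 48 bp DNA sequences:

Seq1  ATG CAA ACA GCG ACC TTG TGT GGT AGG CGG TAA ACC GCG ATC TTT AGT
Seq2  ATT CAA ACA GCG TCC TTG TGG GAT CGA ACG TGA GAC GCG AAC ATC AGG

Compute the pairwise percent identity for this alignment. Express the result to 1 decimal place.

The sequences differ at positions 3 (G/T), 13 (A/T), 21 (T/G), 23 (G/A), 25 (A/C), 27 (G/A), 28 (C/A), 29 (G/C), 32 (A/G), 34 (A/G), 35 (C/A), 41 (T/A), 43 (T/A), 45 (T/C), 48 (T/G).
33 of the 48 sites match, so the percent identity is 33/48 × 100 = 68.8%.

68.8%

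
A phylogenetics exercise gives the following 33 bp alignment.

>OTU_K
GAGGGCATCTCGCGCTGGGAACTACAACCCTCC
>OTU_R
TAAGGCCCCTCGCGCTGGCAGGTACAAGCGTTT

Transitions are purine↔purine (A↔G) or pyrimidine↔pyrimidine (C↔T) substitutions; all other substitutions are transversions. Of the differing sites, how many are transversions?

The sequences differ at positions 1 (G/T, transversion), 3 (G/A, transition), 7 (A/C, transversion), 8 (T/C, transition), 19 (G/C, transversion), 21 (A/G, transition), 22 (C/G, transversion), 28 (C/G, transversion), 30 (C/G, transversion), 32 (C/T, transition), 33 (C/T, transition).
Of the 11 differences, 5 transitions and 6 transversions, so the answer is 6.

6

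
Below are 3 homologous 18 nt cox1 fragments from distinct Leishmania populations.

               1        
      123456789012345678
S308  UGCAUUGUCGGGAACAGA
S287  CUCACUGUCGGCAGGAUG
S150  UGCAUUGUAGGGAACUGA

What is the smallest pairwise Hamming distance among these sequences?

2

Pairwise Hamming distances:
  S308 vs S287: 8
  S308 vs S150: 2
  S287 vs S150: 10
The smallest is 2, between S308 and S150.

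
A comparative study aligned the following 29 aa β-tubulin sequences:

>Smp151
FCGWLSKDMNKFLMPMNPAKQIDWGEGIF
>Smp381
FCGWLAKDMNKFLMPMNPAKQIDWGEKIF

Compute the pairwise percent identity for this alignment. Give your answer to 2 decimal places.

Differing sites — 6:S/A; 27:G/K.
27 of the 29 sites match, so the percent identity is 27/29 × 100 = 93.10%.

93.10%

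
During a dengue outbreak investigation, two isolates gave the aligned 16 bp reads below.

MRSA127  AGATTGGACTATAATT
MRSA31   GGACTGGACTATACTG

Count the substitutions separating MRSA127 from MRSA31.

4

Mismatches occur at site 1 (A→G), site 4 (T→C), site 14 (A→C), site 16 (T→G).
That gives 4 mismatches out of 16 aligned sites, so the Hamming distance is 4.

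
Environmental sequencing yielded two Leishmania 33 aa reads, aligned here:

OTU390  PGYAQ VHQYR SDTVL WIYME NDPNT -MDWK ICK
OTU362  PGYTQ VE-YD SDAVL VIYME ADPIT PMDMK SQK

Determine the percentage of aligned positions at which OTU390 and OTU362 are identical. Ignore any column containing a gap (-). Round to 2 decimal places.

67.74%

Excluding the 2 gap columns leaves 31 comparable sites.
Mismatches occur at site 4 (A/T), site 7 (H/E), site 10 (R/D), site 13 (T/A), site 16 (W/V), site 21 (N/A), site 24 (N/I), site 29 (W/M), site 31 (I/S), site 32 (C/Q).
21 of the 31 comparable sites match, so the percent identity is 21/31 × 100 = 67.74%.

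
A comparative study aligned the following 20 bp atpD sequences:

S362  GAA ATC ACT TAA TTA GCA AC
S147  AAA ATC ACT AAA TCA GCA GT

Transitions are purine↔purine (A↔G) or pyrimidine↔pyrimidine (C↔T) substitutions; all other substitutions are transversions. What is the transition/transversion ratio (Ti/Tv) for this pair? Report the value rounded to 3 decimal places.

Mismatches occur at site 1 (G↔A, transition), site 10 (T↔A, transversion), site 14 (T↔C, transition), site 19 (A↔G, transition), site 20 (C↔T, transition).
Of the 5 differences, 4 transitions and 1 transversion, so Ti/Tv = 4/1 = 4.000.

4.000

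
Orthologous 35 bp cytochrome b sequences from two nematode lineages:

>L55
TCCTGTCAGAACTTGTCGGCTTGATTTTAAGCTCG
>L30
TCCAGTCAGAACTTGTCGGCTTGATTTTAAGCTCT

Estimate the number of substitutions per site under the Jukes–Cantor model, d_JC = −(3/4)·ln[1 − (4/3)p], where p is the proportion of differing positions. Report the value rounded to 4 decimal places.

Mismatches occur at site 4 (T→A), site 35 (G→T).
p = 2/35 = 0.057143.
d = −0.75 · ln(1 − (4/3)·0.057143) = −0.75 · ln(0.923809) = −0.75 · (-0.079250) = 0.0594.

0.0594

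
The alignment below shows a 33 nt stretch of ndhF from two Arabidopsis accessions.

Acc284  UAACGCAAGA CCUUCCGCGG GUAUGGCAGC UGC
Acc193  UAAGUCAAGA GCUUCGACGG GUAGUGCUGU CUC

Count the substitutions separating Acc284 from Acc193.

Differing sites — 4:C/G; 5:G/U; 11:C/G; 16:C/G; 17:G/A; 24:U/G; 25:G/U; 28:A/U; 30:C/U; 31:U/C; 32:G/U.
That gives 11 mismatches out of 33 aligned sites, so the Hamming distance is 11.

11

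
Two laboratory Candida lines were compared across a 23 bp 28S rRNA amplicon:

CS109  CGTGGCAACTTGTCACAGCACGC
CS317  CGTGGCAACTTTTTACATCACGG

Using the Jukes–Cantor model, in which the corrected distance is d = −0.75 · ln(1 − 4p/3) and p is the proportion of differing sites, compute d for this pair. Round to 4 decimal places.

Mismatches occur at site 12 (G↔T), site 14 (C↔T), site 18 (G↔T), site 23 (C↔G).
p = 4/23 = 0.173913.
d = −0.75 · ln(1 − (4/3)·0.173913) = −0.75 · ln(0.768116) = −0.75 · (-0.263815) = 0.1979.

0.1979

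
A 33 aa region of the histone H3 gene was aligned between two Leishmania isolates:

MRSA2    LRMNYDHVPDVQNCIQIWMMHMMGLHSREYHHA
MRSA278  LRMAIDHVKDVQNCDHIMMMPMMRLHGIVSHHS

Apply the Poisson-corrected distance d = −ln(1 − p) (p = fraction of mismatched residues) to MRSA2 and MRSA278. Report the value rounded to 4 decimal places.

0.5008

Differing sites — 4:N/A; 5:Y/I; 9:P/K; 15:I/D; 16:Q/H; 18:W/M; 21:H/P; 24:G/R; 27:S/G; 28:R/I; 29:E/V; 30:Y/S; 33:A/S.
p = 13/33 = 0.393939.
d = −ln(1 − 0.393939) = −ln(0.606061) = 0.5008.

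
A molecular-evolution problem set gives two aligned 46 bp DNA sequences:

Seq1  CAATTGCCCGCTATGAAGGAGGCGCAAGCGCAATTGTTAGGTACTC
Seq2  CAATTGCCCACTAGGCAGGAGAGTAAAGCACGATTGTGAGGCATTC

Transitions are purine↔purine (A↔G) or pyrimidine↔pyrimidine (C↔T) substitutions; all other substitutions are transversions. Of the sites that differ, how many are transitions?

Differing sites — 10:G/A (Ti); 14:T/G (Tv); 16:A/C (Tv); 22:G/A (Ti); 23:C/G (Tv); 24:G/T (Tv); 25:C/A (Tv); 30:G/A (Ti); 32:A/G (Ti); 38:T/G (Tv); 42:T/C (Ti); 44:C/T (Ti).
Of the 12 differences, 6 transitions and 6 transversions, so the answer is 6.

6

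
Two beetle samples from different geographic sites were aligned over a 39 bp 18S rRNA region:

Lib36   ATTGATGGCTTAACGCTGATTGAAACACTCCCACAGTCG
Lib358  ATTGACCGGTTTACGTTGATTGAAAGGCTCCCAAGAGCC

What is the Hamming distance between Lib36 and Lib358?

The sequences differ at positions 6 (T/C), 7 (G/C), 9 (C/G), 12 (A/T), 16 (C/T), 26 (C/G), 27 (A/G), 34 (C/A), 35 (A/G), 36 (G/A), 37 (T/G), 39 (G/C).
That gives 12 mismatches out of 39 aligned sites, so the Hamming distance is 12.

12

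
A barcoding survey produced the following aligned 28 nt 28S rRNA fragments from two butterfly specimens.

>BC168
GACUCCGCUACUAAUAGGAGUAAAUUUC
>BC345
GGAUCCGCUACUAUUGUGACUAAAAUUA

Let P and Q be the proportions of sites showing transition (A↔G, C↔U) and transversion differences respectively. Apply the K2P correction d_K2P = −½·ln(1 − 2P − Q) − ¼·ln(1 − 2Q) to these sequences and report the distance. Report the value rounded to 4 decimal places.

0.3608

Differing sites — 2:A/G (Ti); 3:C/A (Tv); 14:A/U (Tv); 16:A/G (Ti); 17:G/U (Tv); 20:G/C (Tv); 25:U/A (Tv); 28:C/A (Tv).
Of the 8 differences, 2 transitions and 6 transversions over 28 sites: P = 2/28 = 0.071429, Q = 6/28 = 0.214286.
d = −0.5·ln(0.642856) − 0.25·ln(0.571428) = −0.5·(-0.441835) − 0.25·(-0.559617) = 0.3608.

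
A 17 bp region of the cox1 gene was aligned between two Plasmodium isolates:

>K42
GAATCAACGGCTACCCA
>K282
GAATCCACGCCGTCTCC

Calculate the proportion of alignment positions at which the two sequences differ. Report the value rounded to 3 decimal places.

0.353

Mismatches occur at site 6 (A→C), site 10 (G→C), site 12 (T→G), site 13 (A→T), site 15 (C→T), site 17 (A→C).
There are 6 differences over 17 sites, so p = 6/17 = 0.353.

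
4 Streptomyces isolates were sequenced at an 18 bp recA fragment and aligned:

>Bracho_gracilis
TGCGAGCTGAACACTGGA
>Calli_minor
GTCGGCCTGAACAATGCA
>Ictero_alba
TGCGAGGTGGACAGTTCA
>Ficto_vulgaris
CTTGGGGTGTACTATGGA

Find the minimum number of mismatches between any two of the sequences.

Pairwise Hamming distances:
  Bracho_gracilis vs Calli_minor: 6
  Bracho_gracilis vs Ictero_alba: 5
  Bracho_gracilis vs Ficto_vulgaris: 8
  Calli_minor vs Ictero_alba: 8
  Calli_minor vs Ficto_vulgaris: 7
  Ictero_alba vs Ficto_vulgaris: 9
The smallest is 5, between Bracho_gracilis and Ictero_alba.

5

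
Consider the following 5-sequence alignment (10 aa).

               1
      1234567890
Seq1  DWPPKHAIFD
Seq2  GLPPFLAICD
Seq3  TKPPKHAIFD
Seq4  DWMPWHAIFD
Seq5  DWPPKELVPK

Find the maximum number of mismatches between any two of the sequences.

8

Pairwise Hamming distances:
  Seq1 vs Seq2: 5
  Seq1 vs Seq3: 2
  Seq1 vs Seq4: 2
  Seq1 vs Seq5: 5
  Seq2 vs Seq3: 5
  Seq2 vs Seq4: 6
  Seq2 vs Seq5: 8
  Seq3 vs Seq4: 4
  Seq3 vs Seq5: 7
  Seq4 vs Seq5: 7
The largest is 8, between Seq2 and Seq5.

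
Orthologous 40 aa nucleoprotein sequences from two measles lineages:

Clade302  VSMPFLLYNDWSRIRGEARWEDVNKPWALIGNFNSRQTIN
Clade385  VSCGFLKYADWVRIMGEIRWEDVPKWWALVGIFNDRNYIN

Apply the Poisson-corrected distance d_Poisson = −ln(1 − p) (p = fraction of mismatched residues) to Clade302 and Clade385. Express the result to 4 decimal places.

Differing sites — 3:M/C; 4:P/G; 7:L/K; 9:N/A; 12:S/V; 15:R/M; 18:A/I; 24:N/P; 26:P/W; 30:I/V; 32:N/I; 35:S/D; 37:Q/N; 38:T/Y.
p = 14/40 = 0.350000.
d = −ln(1 − 0.350000) = −ln(0.650000) = 0.4308.

0.4308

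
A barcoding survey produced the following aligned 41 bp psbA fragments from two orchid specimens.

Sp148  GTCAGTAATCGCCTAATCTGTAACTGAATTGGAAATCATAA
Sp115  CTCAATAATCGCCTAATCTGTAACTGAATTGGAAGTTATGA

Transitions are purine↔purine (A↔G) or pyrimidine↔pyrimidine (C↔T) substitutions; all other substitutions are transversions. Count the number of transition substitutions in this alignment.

4

Mismatches occur at site 1 (G↔C, transversion), site 5 (G↔A, transition), site 35 (A↔G, transition), site 37 (C↔T, transition), site 40 (A↔G, transition).
Of the 5 differences, 4 transitions and 1 transversion, so the answer is 4.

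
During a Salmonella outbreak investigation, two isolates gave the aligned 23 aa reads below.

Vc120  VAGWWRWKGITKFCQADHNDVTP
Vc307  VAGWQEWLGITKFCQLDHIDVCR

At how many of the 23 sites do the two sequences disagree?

The sequences differ at positions 5 (W/Q), 6 (R/E), 8 (K/L), 16 (A/L), 19 (N/I), 22 (T/C), 23 (P/R).
That gives 7 mismatches out of 23 aligned sites, so the Hamming distance is 7.

7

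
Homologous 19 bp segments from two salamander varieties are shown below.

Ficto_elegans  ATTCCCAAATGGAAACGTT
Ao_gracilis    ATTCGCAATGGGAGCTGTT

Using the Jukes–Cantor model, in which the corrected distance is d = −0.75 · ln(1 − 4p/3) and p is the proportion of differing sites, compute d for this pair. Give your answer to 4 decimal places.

0.4099

Mismatches occur at site 5 (C/G), site 9 (A/T), site 10 (T/G), site 14 (A/G), site 15 (A/C), site 16 (C/T).
p = 6/19 = 0.315789.
d = −0.75 · ln(1 − (4/3)·0.315789) = −0.75 · ln(0.578948) = −0.75 · (-0.546543) = 0.4099.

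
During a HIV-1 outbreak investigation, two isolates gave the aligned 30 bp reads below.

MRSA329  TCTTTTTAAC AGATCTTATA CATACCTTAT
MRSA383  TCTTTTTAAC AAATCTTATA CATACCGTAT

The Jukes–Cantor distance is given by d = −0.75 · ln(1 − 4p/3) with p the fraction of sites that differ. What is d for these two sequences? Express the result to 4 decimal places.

0.0698

Mismatches occur at site 12 (G/A), site 27 (T/G).
p = 2/30 = 0.066667.
d = −0.75 · ln(1 − (4/3)·0.066667) = −0.75 · ln(0.911111) = −0.75 · (-0.093091) = 0.0698.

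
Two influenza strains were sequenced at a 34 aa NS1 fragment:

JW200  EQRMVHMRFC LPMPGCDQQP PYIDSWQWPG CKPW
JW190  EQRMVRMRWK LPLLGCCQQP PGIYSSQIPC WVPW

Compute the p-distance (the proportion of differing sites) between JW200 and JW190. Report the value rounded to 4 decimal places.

0.3824

Differing sites — 6:H/R; 9:F/W; 10:C/K; 13:M/L; 14:P/L; 17:D/C; 22:Y/G; 24:D/Y; 26:W/S; 28:W/I; 30:G/C; 31:C/W; 32:K/V.
There are 13 differences over 34 sites, so p = 13/34 = 0.3824.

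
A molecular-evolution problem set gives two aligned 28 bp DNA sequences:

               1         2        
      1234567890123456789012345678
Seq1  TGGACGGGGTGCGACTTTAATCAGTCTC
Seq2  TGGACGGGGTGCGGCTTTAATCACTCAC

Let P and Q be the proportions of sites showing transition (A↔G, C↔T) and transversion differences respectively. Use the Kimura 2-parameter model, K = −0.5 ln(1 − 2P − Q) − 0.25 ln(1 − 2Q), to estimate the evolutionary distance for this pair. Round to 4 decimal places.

0.1156

Mismatches occur at site 14 (A↔G, transition), site 24 (G↔C, transversion), site 27 (T↔A, transversion).
Of the 3 differences, 1 transition and 2 transversions over 28 sites: P = 1/28 = 0.035714, Q = 2/28 = 0.071429.
d = −0.5·ln(0.857143) − 0.25·ln(0.857142) = −0.5·(-0.154151) − 0.25·(-0.154152) = 0.1156.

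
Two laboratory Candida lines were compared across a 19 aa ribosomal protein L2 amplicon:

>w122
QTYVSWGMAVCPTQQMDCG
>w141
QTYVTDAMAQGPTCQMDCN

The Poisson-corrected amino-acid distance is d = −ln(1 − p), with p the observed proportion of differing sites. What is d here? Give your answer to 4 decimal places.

Mismatches occur at site 5 (S↔T), site 6 (W↔D), site 7 (G↔A), site 10 (V↔Q), site 11 (C↔G), site 14 (Q↔C), site 19 (G↔N).
p = 7/19 = 0.368421.
d = −ln(1 − 0.368421) = −ln(0.631579) = 0.4595.

0.4595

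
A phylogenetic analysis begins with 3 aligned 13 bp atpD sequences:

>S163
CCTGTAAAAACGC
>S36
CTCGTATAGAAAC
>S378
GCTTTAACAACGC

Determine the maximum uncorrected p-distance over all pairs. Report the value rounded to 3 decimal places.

Pairwise Hamming distances:
  S163 vs S36: 6
  S163 vs S378: 3
  S36 vs S378: 9
The largest is 9 mismatches, between S36 and S378; p = 9/13 = 0.692.

0.692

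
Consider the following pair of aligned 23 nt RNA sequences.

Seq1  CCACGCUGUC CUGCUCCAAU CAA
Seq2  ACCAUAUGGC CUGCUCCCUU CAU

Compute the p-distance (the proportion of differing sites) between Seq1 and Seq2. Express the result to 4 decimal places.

0.3913

The sequences differ at positions 1 (C/A), 3 (A/C), 4 (C/A), 5 (G/U), 6 (C/A), 9 (U/G), 18 (A/C), 19 (A/U), 23 (A/U).
There are 9 differences over 23 sites, so p = 9/23 = 0.3913.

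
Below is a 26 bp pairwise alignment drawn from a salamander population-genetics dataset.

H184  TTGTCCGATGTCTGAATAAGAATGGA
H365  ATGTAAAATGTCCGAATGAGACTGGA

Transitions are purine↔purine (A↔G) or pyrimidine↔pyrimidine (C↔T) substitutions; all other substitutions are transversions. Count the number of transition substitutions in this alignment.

The sequences differ at positions 1 (T/A, transversion), 5 (C/A, transversion), 6 (C/A, transversion), 7 (G/A, transition), 13 (T/C, transition), 18 (A/G, transition), 22 (A/C, transversion).
Of the 7 differences, 3 transitions and 4 transversions, so the answer is 3.

3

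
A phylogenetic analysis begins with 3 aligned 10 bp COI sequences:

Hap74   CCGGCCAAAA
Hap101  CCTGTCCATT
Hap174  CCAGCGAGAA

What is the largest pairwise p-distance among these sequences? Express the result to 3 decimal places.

Pairwise Hamming distances:
  Hap74 vs Hap101: 5
  Hap74 vs Hap174: 3
  Hap101 vs Hap174: 7
The largest is 7 mismatches, between Hap101 and Hap174; p = 7/10 = 0.700.

0.700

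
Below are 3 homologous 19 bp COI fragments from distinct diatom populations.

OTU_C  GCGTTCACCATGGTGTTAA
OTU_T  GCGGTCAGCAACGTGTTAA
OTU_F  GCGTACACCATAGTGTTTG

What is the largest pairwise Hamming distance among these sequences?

7

Pairwise Hamming distances:
  OTU_C vs OTU_T: 4
  OTU_C vs OTU_F: 4
  OTU_T vs OTU_F: 7
The largest is 7, between OTU_T and OTU_F.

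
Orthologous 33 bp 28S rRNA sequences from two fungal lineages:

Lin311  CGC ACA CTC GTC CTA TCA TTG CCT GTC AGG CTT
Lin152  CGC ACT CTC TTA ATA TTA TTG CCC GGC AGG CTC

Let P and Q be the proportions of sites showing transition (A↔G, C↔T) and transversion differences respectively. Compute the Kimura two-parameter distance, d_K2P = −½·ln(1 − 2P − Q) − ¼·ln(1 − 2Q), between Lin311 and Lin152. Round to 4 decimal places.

0.2930

Differing sites — 6:A/T (Tv); 10:G/T (Tv); 12:C/A (Tv); 13:C/A (Tv); 17:C/T (Ti); 24:T/C (Ti); 26:T/G (Tv); 33:T/C (Ti).
Of the 8 differences, 3 transitions and 5 transversions over 33 sites: P = 3/33 = 0.090909, Q = 5/33 = 0.151515.
d = −0.5·ln(0.666667) − 0.25·ln(0.696970) = −0.5·(-0.405465) − 0.25·(-0.361013) = 0.2930.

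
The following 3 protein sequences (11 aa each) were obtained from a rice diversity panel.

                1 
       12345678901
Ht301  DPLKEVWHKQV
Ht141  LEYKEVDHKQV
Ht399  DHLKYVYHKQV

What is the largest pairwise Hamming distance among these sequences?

5

Pairwise Hamming distances:
  Ht301 vs Ht141: 4
  Ht301 vs Ht399: 3
  Ht141 vs Ht399: 5
The largest is 5, between Ht141 and Ht399.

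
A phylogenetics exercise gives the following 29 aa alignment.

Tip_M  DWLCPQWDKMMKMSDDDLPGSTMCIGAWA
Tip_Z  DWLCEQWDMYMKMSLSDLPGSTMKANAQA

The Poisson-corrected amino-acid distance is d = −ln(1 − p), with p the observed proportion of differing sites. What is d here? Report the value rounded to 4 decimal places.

Differing sites — 5:P/E; 9:K/M; 10:M/Y; 15:D/L; 16:D/S; 24:C/K; 25:I/A; 26:G/N; 28:W/Q.
p = 9/29 = 0.310345.
d = −ln(1 − 0.310345) = −ln(0.689655) = 0.3716.

0.3716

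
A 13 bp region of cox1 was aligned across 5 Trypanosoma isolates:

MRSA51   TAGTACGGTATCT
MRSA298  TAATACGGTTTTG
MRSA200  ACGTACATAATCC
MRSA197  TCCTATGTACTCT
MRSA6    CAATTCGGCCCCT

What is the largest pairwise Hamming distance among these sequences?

10

Pairwise Hamming distances:
  MRSA51 vs MRSA298: 4
  MRSA51 vs MRSA200: 6
  MRSA51 vs MRSA197: 6
  MRSA51 vs MRSA6: 6
  MRSA298 vs MRSA200: 9
  MRSA298 vs MRSA197: 8
  MRSA298 vs MRSA6: 7
  MRSA200 vs MRSA197: 6
  MRSA200 vs MRSA6: 10
  MRSA197 vs MRSA6: 8
The largest is 10, between MRSA200 and MRSA6.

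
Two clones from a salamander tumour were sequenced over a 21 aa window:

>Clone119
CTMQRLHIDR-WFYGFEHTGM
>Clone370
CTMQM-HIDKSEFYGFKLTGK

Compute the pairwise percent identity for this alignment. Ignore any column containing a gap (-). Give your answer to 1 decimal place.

68.4%

Excluding the 2 gap columns leaves 19 comparable sites.
The sequences differ at positions 5 (R/M), 10 (R/K), 12 (W/E), 17 (E/K), 18 (H/L), 21 (M/K).
13 of the 19 comparable sites match, so the percent identity is 13/19 × 100 = 68.4%.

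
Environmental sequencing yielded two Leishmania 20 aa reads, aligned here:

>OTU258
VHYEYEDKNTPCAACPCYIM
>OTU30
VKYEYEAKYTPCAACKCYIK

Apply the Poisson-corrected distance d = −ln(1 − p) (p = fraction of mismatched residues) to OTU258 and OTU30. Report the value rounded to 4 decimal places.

0.2877

Mismatches occur at site 2 (H→K), site 7 (D→A), site 9 (N→Y), site 16 (P→K), site 20 (M→K).
p = 5/20 = 0.250000.
d = −ln(1 − 0.250000) = −ln(0.750000) = 0.2877.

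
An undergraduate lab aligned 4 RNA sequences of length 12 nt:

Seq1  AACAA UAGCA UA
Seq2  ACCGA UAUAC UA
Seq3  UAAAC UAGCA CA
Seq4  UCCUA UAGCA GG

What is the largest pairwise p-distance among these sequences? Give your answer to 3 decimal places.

Pairwise Hamming distances:
  Seq1 vs Seq2: 5
  Seq1 vs Seq3: 4
  Seq1 vs Seq4: 5
  Seq2 vs Seq3: 9
  Seq2 vs Seq4: 7
  Seq3 vs Seq4: 6
The largest is 9 mismatches, between Seq2 and Seq3; p = 9/12 = 0.750.

0.750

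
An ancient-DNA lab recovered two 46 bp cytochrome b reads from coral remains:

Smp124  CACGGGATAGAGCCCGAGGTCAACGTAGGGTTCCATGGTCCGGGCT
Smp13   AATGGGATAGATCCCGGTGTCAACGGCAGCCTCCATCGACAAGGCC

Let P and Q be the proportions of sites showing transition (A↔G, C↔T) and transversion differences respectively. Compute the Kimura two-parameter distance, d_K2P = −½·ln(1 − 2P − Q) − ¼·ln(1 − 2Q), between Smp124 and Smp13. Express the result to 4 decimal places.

0.4290

The sequences differ at positions 1 (C/A, transversion), 3 (C/T, transition), 12 (G/T, transversion), 17 (A/G, transition), 18 (G/T, transversion), 26 (T/G, transversion), 27 (A/C, transversion), 28 (G/A, transition), 30 (G/C, transversion), 31 (T/C, transition), 37 (G/C, transversion), 39 (T/A, transversion), 41 (C/A, transversion), 42 (G/A, transition), 46 (T/C, transition).
Of the 15 differences, 6 transitions and 9 transversions over 46 sites: P = 6/46 = 0.130435, Q = 9/46 = 0.195652.
d = −0.5·ln(0.543478) − 0.25·ln(0.608696) = −0.5·(-0.609766) − 0.25·(-0.496436) = 0.4290.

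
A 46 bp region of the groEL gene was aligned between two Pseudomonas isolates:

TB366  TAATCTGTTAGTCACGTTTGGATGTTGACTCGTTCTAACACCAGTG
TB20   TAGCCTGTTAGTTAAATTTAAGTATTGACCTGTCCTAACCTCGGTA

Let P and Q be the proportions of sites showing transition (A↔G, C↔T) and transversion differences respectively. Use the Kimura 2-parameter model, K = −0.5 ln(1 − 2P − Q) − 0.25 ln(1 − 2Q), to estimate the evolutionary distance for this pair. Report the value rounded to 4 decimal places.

0.5508

The sequences differ at positions 3 (A/G, transition), 4 (T/C, transition), 13 (C/T, transition), 15 (C/A, transversion), 16 (G/A, transition), 20 (G/A, transition), 21 (G/A, transition), 22 (A/G, transition), 24 (G/A, transition), 30 (T/C, transition), 31 (C/T, transition), 34 (T/C, transition), 40 (A/C, transversion), 41 (C/T, transition), 43 (A/G, transition), 46 (G/A, transition).
Of the 16 differences, 14 transitions and 2 transversions over 46 sites: P = 14/46 = 0.304348, Q = 2/46 = 0.043478.
d = −0.5·ln(0.347826) − 0.25·ln(0.913044) = −0.5·(-1.056053) − 0.25·(-0.090971) = 0.5508.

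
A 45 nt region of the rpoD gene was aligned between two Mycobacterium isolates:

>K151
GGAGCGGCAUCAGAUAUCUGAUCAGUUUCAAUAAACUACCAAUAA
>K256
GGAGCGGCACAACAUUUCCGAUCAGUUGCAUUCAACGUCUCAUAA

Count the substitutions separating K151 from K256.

12

Mismatches occur at site 10 (U↔C), site 11 (C↔A), site 13 (G↔C), site 16 (A↔U), site 19 (U↔C), site 28 (U↔G), site 31 (A↔U), site 33 (A↔C), site 37 (U↔G), site 38 (A↔U), site 40 (C↔U), site 41 (A↔C).
That gives 12 mismatches out of 45 aligned sites, so the Hamming distance is 12.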